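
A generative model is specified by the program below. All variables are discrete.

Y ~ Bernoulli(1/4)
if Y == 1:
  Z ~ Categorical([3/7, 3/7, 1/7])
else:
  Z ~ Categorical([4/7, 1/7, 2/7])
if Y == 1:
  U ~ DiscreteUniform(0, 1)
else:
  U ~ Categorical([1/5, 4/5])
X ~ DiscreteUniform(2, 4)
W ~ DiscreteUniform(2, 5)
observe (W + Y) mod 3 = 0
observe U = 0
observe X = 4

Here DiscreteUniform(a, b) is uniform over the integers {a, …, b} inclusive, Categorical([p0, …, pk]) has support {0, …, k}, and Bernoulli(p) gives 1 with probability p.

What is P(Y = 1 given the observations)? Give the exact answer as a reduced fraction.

P(Y = 1 | obs) = 5/8

Enumerate traces; 9 have nonzero weight after conditioning:
  (Y=0, Z=0, U=0, X=4, W=3) weight 1/140
  (Y=0, Z=1, U=0, X=4, W=3) weight 1/560
  (Y=0, Z=2, U=0, X=4, W=3) weight 1/280
  (Y=1, Z=0, U=0, X=4, W=2) weight 1/224
  (Y=1, Z=0, U=0, X=4, W=5) weight 1/224
  (Y=1, Z=1, U=0, X=4, W=2) weight 1/224
  (Y=1, Z=1, U=0, X=4, W=5) weight 1/224
  (Y=1, Z=2, U=0, X=4, W=2) weight 1/672
  … 1 more
Group by Y:
  weight(Y=0) = 1/80
  weight(Y=1) = 1/48
Total weight = 1/80 + 1/48 = 1/30
P(Y=0 | obs) = 1/80 / 1/30 = 3/8
P(Y=1 | obs) = 1/48 / 1/30 = 5/8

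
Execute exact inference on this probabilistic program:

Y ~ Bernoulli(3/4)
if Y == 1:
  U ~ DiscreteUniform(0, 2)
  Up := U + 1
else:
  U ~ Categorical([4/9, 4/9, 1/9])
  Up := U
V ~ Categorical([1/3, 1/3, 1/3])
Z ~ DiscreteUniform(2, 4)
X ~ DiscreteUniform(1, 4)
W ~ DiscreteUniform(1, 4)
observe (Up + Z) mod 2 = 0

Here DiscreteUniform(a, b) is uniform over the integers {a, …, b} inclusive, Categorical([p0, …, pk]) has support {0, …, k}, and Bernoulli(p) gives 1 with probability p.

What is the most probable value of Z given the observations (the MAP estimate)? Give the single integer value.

argmax_v P(Z = v | obs) = 3

Enumerate traces; 432 have nonzero weight after conditioning:
  (Y=0, U=0, V=0, Z=2, X=1, W=1) weight 1/1296
  (Y=0, U=0, V=0, Z=2, X=1, W=2) weight 1/1296
  (Y=0, U=0, V=0, Z=2, X=1, W=3) weight 1/1296
  (Y=0, U=0, V=0, Z=2, X=1, W=4) weight 1/1296
  (Y=0, U=0, V=0, Z=2, X=2, W=1) weight 1/1296
  (Y=0, U=0, V=0, Z=2, X=2, W=2) weight 1/1296
  (Y=0, U=0, V=0, Z=2, X=2, W=3) weight 1/1296
  (Y=0, U=0, V=0, Z=2, X=2, W=4) weight 1/1296
  (Y=0, U=0, V=0, Z=4, X=1, W=1) weight 1/1296
  (Y=0, U=1, V=0, Z=3, X=1, W=1) weight 1/1296
  … 422 more
Group by Z:
  weight(Z=2) = 7/54
  weight(Z=3) = 11/54
  weight(Z=4) = 7/54
Total weight = 7/54 + 11/54 + 7/54 = 25/54
P(Z=2 | obs) = 7/54 / 25/54 = 7/25
P(Z=3 | obs) = 11/54 / 25/54 = 11/25
P(Z=4 | obs) = 7/54 / 25/54 = 7/25
argmax = 3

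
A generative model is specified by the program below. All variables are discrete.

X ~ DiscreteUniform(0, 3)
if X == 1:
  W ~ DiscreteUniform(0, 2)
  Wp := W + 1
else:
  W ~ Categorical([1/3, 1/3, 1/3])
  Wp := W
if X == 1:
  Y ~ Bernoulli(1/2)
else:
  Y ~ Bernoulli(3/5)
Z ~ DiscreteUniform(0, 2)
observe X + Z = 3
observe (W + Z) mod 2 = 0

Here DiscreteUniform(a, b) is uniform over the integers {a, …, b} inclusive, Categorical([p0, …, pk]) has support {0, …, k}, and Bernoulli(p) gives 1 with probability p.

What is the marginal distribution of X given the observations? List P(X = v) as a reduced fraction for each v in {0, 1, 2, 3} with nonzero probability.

P(X=1) = 2/5, P(X=2) = 1/5, P(X=3) = 2/5

Enumerate traces; 10 have nonzero weight after conditioning:
  (X=1, W=0, Y=0, Z=2) weight 1/72
  (X=1, W=0, Y=1, Z=2) weight 1/72
  (X=1, W=2, Y=0, Z=2) weight 1/72
  (X=1, W=2, Y=1, Z=2) weight 1/72
  (X=2, W=1, Y=0, Z=1) weight 1/90
  (X=2, W=1, Y=1, Z=1) weight 1/60
  (X=3, W=0, Y=0, Z=0) weight 1/90
  (X=3, W=0, Y=1, Z=0) weight 1/60
  … 2 more
Group by X:
  weight(X=1) = 1/18
  weight(X=2) = 1/36
  weight(X=3) = 1/18
Total weight = 1/18 + 1/36 + 1/18 = 5/36
P(X=1 | obs) = 1/18 / 5/36 = 2/5
P(X=2 | obs) = 1/36 / 5/36 = 1/5
P(X=3 | obs) = 1/18 / 5/36 = 2/5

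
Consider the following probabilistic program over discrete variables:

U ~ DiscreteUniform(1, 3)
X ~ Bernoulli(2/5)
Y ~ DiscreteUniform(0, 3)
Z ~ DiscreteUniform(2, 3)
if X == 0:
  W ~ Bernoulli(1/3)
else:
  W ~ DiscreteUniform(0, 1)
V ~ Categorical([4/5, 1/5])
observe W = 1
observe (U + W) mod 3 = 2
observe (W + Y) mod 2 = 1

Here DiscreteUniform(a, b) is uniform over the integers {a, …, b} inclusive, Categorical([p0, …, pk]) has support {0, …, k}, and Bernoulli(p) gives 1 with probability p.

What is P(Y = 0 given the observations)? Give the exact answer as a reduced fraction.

P(Y = 0 | obs) = 1/2

Enumerate traces; 16 have nonzero weight after conditioning:
  (U=1, X=0, Y=0, Z=2, W=1, V=0) weight 1/150
  (U=1, X=0, Y=0, Z=2, W=1, V=1) weight 1/600
  (U=1, X=0, Y=0, Z=3, W=1, V=0) weight 1/150
  (U=1, X=0, Y=0, Z=3, W=1, V=1) weight 1/600
  (U=1, X=0, Y=2, Z=2, W=1, V=0) weight 1/150
  (U=1, X=0, Y=2, Z=2, W=1, V=1) weight 1/600
  (U=1, X=0, Y=2, Z=3, W=1, V=0) weight 1/150
  (U=1, X=0, Y=2, Z=3, W=1, V=1) weight 1/600
  … 8 more
Group by Y:
  weight(Y=0) = 1/30
  weight(Y=2) = 1/30
Total weight = 1/30 + 1/30 = 1/15
P(Y=0 | obs) = 1/30 / 1/15 = 1/2
P(Y=2 | obs) = 1/30 / 1/15 = 1/2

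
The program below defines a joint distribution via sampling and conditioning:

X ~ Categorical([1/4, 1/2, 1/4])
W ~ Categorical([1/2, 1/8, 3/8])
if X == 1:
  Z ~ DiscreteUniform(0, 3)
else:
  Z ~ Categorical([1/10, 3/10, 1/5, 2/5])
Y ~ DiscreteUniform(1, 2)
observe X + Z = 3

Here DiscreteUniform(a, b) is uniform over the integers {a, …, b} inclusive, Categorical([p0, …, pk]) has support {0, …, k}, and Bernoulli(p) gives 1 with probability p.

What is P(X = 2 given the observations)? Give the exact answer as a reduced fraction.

Enumerate traces; 18 have nonzero weight after conditioning:
  (X=0, W=0, Z=3, Y=1) weight 1/40
  (X=0, W=0, Z=3, Y=2) weight 1/40
  (X=0, W=1, Z=3, Y=1) weight 1/160
  (X=0, W=1, Z=3, Y=2) weight 1/160
  (X=0, W=2, Z=3, Y=1) weight 3/160
  (X=0, W=2, Z=3, Y=2) weight 3/160
  (X=1, W=0, Z=2, Y=1) weight 1/32
  (X=1, W=0, Z=2, Y=2) weight 1/32
  (X=2, W=0, Z=1, Y=1) weight 3/160
  … 9 more
Group by X:
  weight(X=0) = 1/10
  weight(X=1) = 1/8
  weight(X=2) = 3/40
Total weight = 1/10 + 1/8 + 3/40 = 3/10
P(X=0 | obs) = 1/10 / 3/10 = 1/3
P(X=1 | obs) = 1/8 / 3/10 = 5/12
P(X=2 | obs) = 3/40 / 3/10 = 1/4

P(X = 2 | obs) = 1/4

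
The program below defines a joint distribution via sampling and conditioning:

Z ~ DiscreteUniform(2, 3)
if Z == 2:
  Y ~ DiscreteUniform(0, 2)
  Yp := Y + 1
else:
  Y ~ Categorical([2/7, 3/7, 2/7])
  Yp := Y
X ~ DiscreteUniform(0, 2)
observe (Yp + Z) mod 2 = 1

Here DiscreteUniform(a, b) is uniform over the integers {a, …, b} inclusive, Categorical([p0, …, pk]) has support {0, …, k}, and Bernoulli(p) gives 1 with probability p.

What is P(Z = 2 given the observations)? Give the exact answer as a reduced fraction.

Enumerate traces; 12 have nonzero weight after conditioning:
  (Z=2, Y=0, X=0) weight 1/18
  (Z=2, Y=0, X=1) weight 1/18
  (Z=2, Y=0, X=2) weight 1/18
  (Z=2, Y=2, X=0) weight 1/18
  (Z=2, Y=2, X=1) weight 1/18
  (Z=2, Y=2, X=2) weight 1/18
  (Z=3, Y=0, X=0) weight 1/21
  (Z=3, Y=0, X=1) weight 1/21
  … 4 more
Group by Z:
  weight(Z=2) = 1/3
  weight(Z=3) = 2/7
Total weight = 1/3 + 2/7 = 13/21
P(Z=2 | obs) = 1/3 / 13/21 = 7/13
P(Z=3 | obs) = 2/7 / 13/21 = 6/13

P(Z = 2 | obs) = 7/13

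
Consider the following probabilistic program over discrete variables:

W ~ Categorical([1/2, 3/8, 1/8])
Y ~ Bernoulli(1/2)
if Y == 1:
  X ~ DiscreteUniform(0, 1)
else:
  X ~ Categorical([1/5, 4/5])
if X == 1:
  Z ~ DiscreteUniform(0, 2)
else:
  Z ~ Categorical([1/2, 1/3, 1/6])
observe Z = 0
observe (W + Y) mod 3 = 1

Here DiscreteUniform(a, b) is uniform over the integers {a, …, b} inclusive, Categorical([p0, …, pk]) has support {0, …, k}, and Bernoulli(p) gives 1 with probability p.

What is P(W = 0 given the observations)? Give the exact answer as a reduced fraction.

Enumerate traces; 4 have nonzero weight after conditioning:
  (W=0, Y=1, X=0, Z=0) weight 1/16
  (W=0, Y=1, X=1, Z=0) weight 1/24
  (W=1, Y=0, X=0, Z=0) weight 3/160
  (W=1, Y=0, X=1, Z=0) weight 1/20
Group by W:
  weight(W=0) = 5/48
  weight(W=1) = 11/160
Total weight = 5/48 + 11/160 = 83/480
P(W=0 | obs) = 5/48 / 83/480 = 50/83
P(W=1 | obs) = 11/160 / 83/480 = 33/83

P(W = 0 | obs) = 50/83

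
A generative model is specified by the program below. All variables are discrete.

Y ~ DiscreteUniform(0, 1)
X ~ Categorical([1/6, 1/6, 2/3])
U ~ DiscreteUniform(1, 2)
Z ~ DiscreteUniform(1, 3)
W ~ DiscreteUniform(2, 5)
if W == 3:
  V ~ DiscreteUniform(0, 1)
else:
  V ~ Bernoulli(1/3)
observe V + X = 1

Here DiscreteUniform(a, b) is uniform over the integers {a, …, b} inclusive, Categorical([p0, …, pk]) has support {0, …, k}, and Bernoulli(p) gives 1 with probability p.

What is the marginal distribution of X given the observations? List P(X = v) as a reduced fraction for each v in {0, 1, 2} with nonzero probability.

Enumerate traces; 96 have nonzero weight after conditioning:
  (Y=0, X=0, U=1, Z=1, W=2, V=1) weight 1/864
  (Y=0, X=0, U=1, Z=1, W=3, V=1) weight 1/576
  (Y=0, X=0, U=1, Z=1, W=4, V=1) weight 1/864
  (Y=0, X=0, U=1, Z=1, W=5, V=1) weight 1/864
  (Y=0, X=0, U=1, Z=2, W=2, V=1) weight 1/864
  (Y=0, X=0, U=1, Z=2, W=3, V=1) weight 1/576
  (Y=0, X=0, U=1, Z=2, W=4, V=1) weight 1/864
  (Y=0, X=0, U=1, Z=2, W=5, V=1) weight 1/864
  (Y=0, X=1, U=1, Z=1, W=2, V=0) weight 1/432
  … 87 more
Group by X:
  weight(X=0) = 1/16
  weight(X=1) = 5/48
Total weight = 1/16 + 5/48 = 1/6
P(X=0 | obs) = 1/16 / 1/6 = 3/8
P(X=1 | obs) = 5/48 / 1/6 = 5/8

P(X=0) = 3/8, P(X=1) = 5/8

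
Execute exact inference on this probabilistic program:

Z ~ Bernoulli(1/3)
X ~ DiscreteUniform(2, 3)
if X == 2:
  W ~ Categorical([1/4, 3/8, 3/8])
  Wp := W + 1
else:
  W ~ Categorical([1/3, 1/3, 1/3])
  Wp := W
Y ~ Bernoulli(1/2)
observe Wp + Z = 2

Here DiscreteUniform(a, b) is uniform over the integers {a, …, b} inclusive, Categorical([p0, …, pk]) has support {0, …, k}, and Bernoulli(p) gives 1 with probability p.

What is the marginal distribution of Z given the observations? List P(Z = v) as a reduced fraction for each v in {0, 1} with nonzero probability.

P(Z=0) = 17/24, P(Z=1) = 7/24

Enumerate traces; 8 have nonzero weight after conditioning:
  (Z=0, X=2, W=1, Y=0) weight 1/16
  (Z=0, X=2, W=1, Y=1) weight 1/16
  (Z=0, X=3, W=2, Y=0) weight 1/18
  (Z=0, X=3, W=2, Y=1) weight 1/18
  (Z=1, X=2, W=0, Y=0) weight 1/48
  (Z=1, X=2, W=0, Y=1) weight 1/48
  (Z=1, X=3, W=1, Y=0) weight 1/36
  (Z=1, X=3, W=1, Y=1) weight 1/36
Group by Z:
  weight(Z=0) = 17/72
  weight(Z=1) = 7/72
Total weight = 17/72 + 7/72 = 1/3
P(Z=0 | obs) = 17/72 / 1/3 = 17/24
P(Z=1 | obs) = 7/72 / 1/3 = 7/24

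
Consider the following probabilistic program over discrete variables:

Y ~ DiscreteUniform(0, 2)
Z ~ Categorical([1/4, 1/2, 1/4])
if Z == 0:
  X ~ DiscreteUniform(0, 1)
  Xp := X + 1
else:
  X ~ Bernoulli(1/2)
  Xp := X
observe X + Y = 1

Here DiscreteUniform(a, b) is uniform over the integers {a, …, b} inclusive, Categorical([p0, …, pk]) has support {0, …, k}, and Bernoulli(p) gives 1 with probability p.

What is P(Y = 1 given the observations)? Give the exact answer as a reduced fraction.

P(Y = 1 | obs) = 1/2

Enumerate traces; 6 have nonzero weight after conditioning:
  (Y=0, Z=0, X=1) weight 1/24
  (Y=0, Z=1, X=1) weight 1/12
  (Y=0, Z=2, X=1) weight 1/24
  (Y=1, Z=0, X=0) weight 1/24
  (Y=1, Z=1, X=0) weight 1/12
  (Y=1, Z=2, X=0) weight 1/24
Group by Y:
  weight(Y=0) = 1/6
  weight(Y=1) = 1/6
Total weight = 1/6 + 1/6 = 1/3
P(Y=0 | obs) = 1/6 / 1/3 = 1/2
P(Y=1 | obs) = 1/6 / 1/3 = 1/2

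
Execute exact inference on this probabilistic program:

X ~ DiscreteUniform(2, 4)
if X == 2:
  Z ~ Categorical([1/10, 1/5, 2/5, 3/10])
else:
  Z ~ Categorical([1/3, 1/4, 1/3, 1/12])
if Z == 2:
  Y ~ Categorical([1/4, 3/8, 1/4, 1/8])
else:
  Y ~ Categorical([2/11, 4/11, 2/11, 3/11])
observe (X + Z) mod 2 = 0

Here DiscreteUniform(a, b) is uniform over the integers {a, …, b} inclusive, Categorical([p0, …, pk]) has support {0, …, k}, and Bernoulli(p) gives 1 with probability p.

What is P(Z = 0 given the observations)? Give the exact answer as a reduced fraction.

P(Z = 0 | obs) = 13/45

Enumerate traces; 24 have nonzero weight after conditioning:
  (X=2, Z=0, Y=0) weight 1/165
  (X=2, Z=0, Y=1) weight 2/165
  (X=2, Z=0, Y=2) weight 1/165
  (X=2, Z=0, Y=3) weight 1/110
  (X=2, Z=2, Y=0) weight 1/30
  (X=2, Z=2, Y=1) weight 1/20
  (X=2, Z=2, Y=2) weight 1/30
  (X=2, Z=2, Y=3) weight 1/60
  (X=3, Z=1, Y=0) weight 1/66
  (X=3, Z=3, Y=0) weight 1/198
  … 14 more
Group by Z:
  weight(Z=0) = 13/90
  weight(Z=1) = 1/12
  weight(Z=2) = 11/45
  weight(Z=3) = 1/36
Total weight = 13/90 + 1/12 + 11/45 + 1/36 = 1/2
P(Z=0 | obs) = 13/90 / 1/2 = 13/45
P(Z=1 | obs) = 1/12 / 1/2 = 1/6
P(Z=2 | obs) = 11/45 / 1/2 = 22/45
P(Z=3 | obs) = 1/36 / 1/2 = 1/18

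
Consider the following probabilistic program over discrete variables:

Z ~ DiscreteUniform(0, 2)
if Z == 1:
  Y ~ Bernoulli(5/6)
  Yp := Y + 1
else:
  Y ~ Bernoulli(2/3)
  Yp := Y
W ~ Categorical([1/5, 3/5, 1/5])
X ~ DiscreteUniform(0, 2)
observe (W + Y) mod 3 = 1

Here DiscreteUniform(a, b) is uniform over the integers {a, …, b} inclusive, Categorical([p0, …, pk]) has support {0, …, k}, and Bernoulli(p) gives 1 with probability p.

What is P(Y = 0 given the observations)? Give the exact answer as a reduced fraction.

P(Y = 0 | obs) = 15/28

Enumerate traces; 18 have nonzero weight after conditioning:
  (Z=0, Y=0, W=1, X=0) weight 1/45
  (Z=0, Y=0, W=1, X=1) weight 1/45
  (Z=0, Y=0, W=1, X=2) weight 1/45
  (Z=0, Y=1, W=0, X=0) weight 2/135
  (Z=0, Y=1, W=0, X=1) weight 2/135
  (Z=0, Y=1, W=0, X=2) weight 2/135
  (Z=1, Y=0, W=1, X=0) weight 1/90
  (Z=1, Y=0, W=1, X=1) weight 1/90
  … 10 more
Group by Y:
  weight(Y=0) = 1/6
  weight(Y=1) = 13/90
Total weight = 1/6 + 13/90 = 14/45
P(Y=0 | obs) = 1/6 / 14/45 = 15/28
P(Y=1 | obs) = 13/90 / 14/45 = 13/28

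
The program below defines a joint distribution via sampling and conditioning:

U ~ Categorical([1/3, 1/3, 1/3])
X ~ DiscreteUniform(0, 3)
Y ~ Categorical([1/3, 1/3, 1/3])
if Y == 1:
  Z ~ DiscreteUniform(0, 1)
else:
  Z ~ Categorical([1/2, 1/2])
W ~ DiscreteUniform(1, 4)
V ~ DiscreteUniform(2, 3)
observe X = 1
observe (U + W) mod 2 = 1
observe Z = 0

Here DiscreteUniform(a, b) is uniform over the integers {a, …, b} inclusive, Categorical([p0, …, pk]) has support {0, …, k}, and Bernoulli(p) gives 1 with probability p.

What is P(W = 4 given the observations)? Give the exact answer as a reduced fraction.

P(W = 4 | obs) = 1/6

Enumerate traces; 36 have nonzero weight after conditioning:
  (U=0, X=1, Y=0, Z=0, W=1, V=2) weight 1/576
  (U=0, X=1, Y=0, Z=0, W=1, V=3) weight 1/576
  (U=0, X=1, Y=0, Z=0, W=3, V=2) weight 1/576
  (U=0, X=1, Y=0, Z=0, W=3, V=3) weight 1/576
  (U=0, X=1, Y=1, Z=0, W=1, V=2) weight 1/576
  (U=0, X=1, Y=1, Z=0, W=1, V=3) weight 1/576
  (U=0, X=1, Y=1, Z=0, W=3, V=2) weight 1/576
  (U=0, X=1, Y=1, Z=0, W=3, V=3) weight 1/576
  (U=1, X=1, Y=0, Z=0, W=2, V=2) weight 1/576
  (U=1, X=1, Y=0, Z=0, W=4, V=2) weight 1/576
  … 26 more
Group by W:
  weight(W=1) = 1/48
  weight(W=2) = 1/96
  weight(W=3) = 1/48
  weight(W=4) = 1/96
Total weight = 1/48 + 1/96 + 1/48 + 1/96 = 1/16
P(W=1 | obs) = 1/48 / 1/16 = 1/3
P(W=2 | obs) = 1/96 / 1/16 = 1/6
P(W=3 | obs) = 1/48 / 1/16 = 1/3
P(W=4 | obs) = 1/96 / 1/16 = 1/6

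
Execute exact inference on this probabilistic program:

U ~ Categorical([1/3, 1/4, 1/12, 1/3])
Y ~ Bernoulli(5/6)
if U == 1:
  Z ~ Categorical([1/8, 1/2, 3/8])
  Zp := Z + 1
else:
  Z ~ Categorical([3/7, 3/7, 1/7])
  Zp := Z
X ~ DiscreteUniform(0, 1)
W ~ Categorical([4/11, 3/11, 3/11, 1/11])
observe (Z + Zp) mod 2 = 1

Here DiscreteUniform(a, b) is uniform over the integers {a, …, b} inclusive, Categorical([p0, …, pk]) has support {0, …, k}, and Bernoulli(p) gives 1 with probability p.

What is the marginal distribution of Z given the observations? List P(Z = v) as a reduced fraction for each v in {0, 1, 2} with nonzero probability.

P(Z=0) = 1/8, P(Z=1) = 1/2, P(Z=2) = 3/8

Enumerate traces; 48 have nonzero weight after conditioning:
  (U=1, Y=0, Z=0, X=0, W=0) weight 1/1056
  (U=1, Y=0, Z=0, X=0, W=1) weight 1/1408
  (U=1, Y=0, Z=0, X=0, W=2) weight 1/1408
  (U=1, Y=0, Z=0, X=0, W=3) weight 1/4224
  (U=1, Y=0, Z=0, X=1, W=0) weight 1/1056
  (U=1, Y=0, Z=0, X=1, W=1) weight 1/1408
  (U=1, Y=0, Z=0, X=1, W=2) weight 1/1408
  (U=1, Y=0, Z=0, X=1, W=3) weight 1/4224
  (U=1, Y=0, Z=1, X=0, W=0) weight 1/264
  (U=1, Y=0, Z=2, X=0, W=0) weight 1/352
  … 38 more
Group by Z:
  weight(Z=0) = 1/32
  weight(Z=1) = 1/8
  weight(Z=2) = 3/32
Total weight = 1/32 + 1/8 + 3/32 = 1/4
P(Z=0 | obs) = 1/32 / 1/4 = 1/8
P(Z=1 | obs) = 1/8 / 1/4 = 1/2
P(Z=2 | obs) = 3/32 / 1/4 = 3/8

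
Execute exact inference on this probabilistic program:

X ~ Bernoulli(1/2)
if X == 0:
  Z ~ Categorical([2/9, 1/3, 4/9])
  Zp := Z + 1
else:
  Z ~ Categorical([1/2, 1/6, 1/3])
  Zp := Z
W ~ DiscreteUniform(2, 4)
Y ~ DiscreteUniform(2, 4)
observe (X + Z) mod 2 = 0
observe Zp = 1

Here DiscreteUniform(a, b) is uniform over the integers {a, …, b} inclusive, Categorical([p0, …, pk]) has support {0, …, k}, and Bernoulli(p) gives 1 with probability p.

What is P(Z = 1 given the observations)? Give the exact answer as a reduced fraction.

Enumerate traces; 18 have nonzero weight after conditioning:
  (X=0, Z=0, W=2, Y=2) weight 1/81
  (X=0, Z=0, W=2, Y=3) weight 1/81
  (X=0, Z=0, W=2, Y=4) weight 1/81
  (X=0, Z=0, W=3, Y=2) weight 1/81
  (X=0, Z=0, W=3, Y=3) weight 1/81
  (X=0, Z=0, W=3, Y=4) weight 1/81
  (X=0, Z=0, W=4, Y=2) weight 1/81
  (X=0, Z=0, W=4, Y=3) weight 1/81
  (X=1, Z=1, W=2, Y=2) weight 1/108
  … 9 more
Group by Z:
  weight(Z=0) = 1/9
  weight(Z=1) = 1/12
Total weight = 1/9 + 1/12 = 7/36
P(Z=0 | obs) = 1/9 / 7/36 = 4/7
P(Z=1 | obs) = 1/12 / 7/36 = 3/7

P(Z = 1 | obs) = 3/7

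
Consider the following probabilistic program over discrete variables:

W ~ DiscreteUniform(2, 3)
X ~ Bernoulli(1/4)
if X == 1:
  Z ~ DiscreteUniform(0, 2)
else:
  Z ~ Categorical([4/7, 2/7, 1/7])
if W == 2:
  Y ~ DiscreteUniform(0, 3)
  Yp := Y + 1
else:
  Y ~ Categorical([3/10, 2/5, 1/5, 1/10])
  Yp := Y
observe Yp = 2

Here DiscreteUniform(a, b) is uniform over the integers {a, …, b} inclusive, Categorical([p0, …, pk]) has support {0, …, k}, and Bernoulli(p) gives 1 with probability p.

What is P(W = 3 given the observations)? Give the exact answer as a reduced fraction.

P(W = 3 | obs) = 4/9

Enumerate traces; 12 have nonzero weight after conditioning:
  (W=2, X=0, Z=0, Y=1) weight 3/56
  (W=2, X=0, Z=1, Y=1) weight 3/112
  (W=2, X=0, Z=2, Y=1) weight 3/224
  (W=2, X=1, Z=0, Y=1) weight 1/96
  (W=2, X=1, Z=1, Y=1) weight 1/96
  (W=2, X=1, Z=2, Y=1) weight 1/96
  (W=3, X=0, Z=0, Y=2) weight 3/70
  (W=3, X=0, Z=1, Y=2) weight 3/140
  … 4 more
Group by W:
  weight(W=2) = 1/8
  weight(W=3) = 1/10
Total weight = 1/8 + 1/10 = 9/40
P(W=2 | obs) = 1/8 / 9/40 = 5/9
P(W=3 | obs) = 1/10 / 9/40 = 4/9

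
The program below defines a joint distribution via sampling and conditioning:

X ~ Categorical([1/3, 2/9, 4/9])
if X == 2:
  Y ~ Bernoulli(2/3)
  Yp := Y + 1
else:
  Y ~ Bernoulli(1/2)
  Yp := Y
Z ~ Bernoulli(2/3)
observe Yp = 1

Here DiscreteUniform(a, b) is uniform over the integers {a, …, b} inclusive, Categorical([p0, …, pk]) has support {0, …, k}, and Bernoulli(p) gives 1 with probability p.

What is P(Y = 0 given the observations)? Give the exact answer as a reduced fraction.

Enumerate traces; 6 have nonzero weight after conditioning:
  (X=0, Y=1, Z=0) weight 1/18
  (X=0, Y=1, Z=1) weight 1/9
  (X=1, Y=1, Z=0) weight 1/27
  (X=1, Y=1, Z=1) weight 2/27
  (X=2, Y=0, Z=0) weight 4/81
  (X=2, Y=0, Z=1) weight 8/81
Group by Y:
  weight(Y=0) = 4/27
  weight(Y=1) = 5/18
Total weight = 4/27 + 5/18 = 23/54
P(Y=0 | obs) = 4/27 / 23/54 = 8/23
P(Y=1 | obs) = 5/18 / 23/54 = 15/23

P(Y = 0 | obs) = 8/23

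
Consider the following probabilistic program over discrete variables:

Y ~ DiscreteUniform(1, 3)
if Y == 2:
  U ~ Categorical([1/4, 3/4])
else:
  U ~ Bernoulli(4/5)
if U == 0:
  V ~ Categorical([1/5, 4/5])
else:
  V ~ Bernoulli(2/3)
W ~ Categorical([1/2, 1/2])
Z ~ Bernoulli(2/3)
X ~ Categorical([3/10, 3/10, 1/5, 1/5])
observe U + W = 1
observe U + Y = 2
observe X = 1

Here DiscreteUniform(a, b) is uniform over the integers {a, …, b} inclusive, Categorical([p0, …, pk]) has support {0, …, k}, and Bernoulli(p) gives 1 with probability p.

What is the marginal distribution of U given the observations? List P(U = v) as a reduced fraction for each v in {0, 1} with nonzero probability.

Enumerate traces; 8 have nonzero weight after conditioning:
  (Y=1, U=1, V=0, W=0, Z=0, X=1) weight 1/225
  (Y=1, U=1, V=0, W=0, Z=1, X=1) weight 2/225
  (Y=1, U=1, V=1, W=0, Z=0, X=1) weight 2/225
  (Y=1, U=1, V=1, W=0, Z=1, X=1) weight 4/225
  (Y=2, U=0, V=0, W=1, Z=0, X=1) weight 1/1200
  (Y=2, U=0, V=0, W=1, Z=1, X=1) weight 1/600
  (Y=2, U=0, V=1, W=1, Z=0, X=1) weight 1/300
  (Y=2, U=0, V=1, W=1, Z=1, X=1) weight 1/150
Group by U:
  weight(U=0) = 1/80
  weight(U=1) = 1/25
Total weight = 1/80 + 1/25 = 21/400
P(U=0 | obs) = 1/80 / 21/400 = 5/21
P(U=1 | obs) = 1/25 / 21/400 = 16/21

P(U=0) = 5/21, P(U=1) = 16/21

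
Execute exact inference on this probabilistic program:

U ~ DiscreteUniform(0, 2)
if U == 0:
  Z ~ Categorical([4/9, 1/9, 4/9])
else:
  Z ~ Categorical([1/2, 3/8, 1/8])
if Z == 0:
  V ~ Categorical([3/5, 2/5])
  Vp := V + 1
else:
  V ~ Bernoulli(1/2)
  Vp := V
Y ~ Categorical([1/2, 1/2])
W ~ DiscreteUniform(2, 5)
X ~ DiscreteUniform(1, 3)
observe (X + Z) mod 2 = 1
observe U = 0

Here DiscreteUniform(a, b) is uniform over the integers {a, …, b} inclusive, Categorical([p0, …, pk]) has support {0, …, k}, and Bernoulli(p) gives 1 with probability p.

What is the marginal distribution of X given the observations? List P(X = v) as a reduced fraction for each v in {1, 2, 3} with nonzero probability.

Enumerate traces; 80 have nonzero weight after conditioning:
  (U=0, Z=0, V=0, Y=0, W=2, X=1) weight 1/270
  (U=0, Z=0, V=0, Y=0, W=2, X=3) weight 1/270
  (U=0, Z=0, V=0, Y=0, W=3, X=1) weight 1/270
  (U=0, Z=0, V=0, Y=0, W=3, X=3) weight 1/270
  (U=0, Z=0, V=0, Y=0, W=4, X=1) weight 1/270
  (U=0, Z=0, V=0, Y=0, W=4, X=3) weight 1/270
  (U=0, Z=0, V=0, Y=0, W=5, X=1) weight 1/270
  (U=0, Z=0, V=0, Y=0, W=5, X=3) weight 1/270
  (U=0, Z=1, V=0, Y=0, W=2, X=2) weight 1/1296
  … 71 more
Group by X:
  weight(X=1) = 8/81
  weight(X=2) = 1/81
  weight(X=3) = 8/81
Total weight = 8/81 + 1/81 + 8/81 = 17/81
P(X=1 | obs) = 8/81 / 17/81 = 8/17
P(X=2 | obs) = 1/81 / 17/81 = 1/17
P(X=3 | obs) = 8/81 / 17/81 = 8/17

P(X=1) = 8/17, P(X=2) = 1/17, P(X=3) = 8/17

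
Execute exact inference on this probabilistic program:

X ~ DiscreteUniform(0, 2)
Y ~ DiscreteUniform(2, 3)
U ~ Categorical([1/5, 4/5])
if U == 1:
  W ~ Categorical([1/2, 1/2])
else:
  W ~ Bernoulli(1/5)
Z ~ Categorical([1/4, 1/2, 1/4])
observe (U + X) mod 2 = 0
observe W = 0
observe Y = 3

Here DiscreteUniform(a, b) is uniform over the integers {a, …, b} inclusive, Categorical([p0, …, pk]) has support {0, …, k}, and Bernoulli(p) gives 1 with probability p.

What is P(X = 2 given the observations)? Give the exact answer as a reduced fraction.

Enumerate traces; 9 have nonzero weight after conditioning:
  (X=0, Y=3, U=0, W=0, Z=0) weight 1/150
  (X=0, Y=3, U=0, W=0, Z=1) weight 1/75
  (X=0, Y=3, U=0, W=0, Z=2) weight 1/150
  (X=1, Y=3, U=1, W=0, Z=0) weight 1/60
  (X=1, Y=3, U=1, W=0, Z=1) weight 1/30
  (X=1, Y=3, U=1, W=0, Z=2) weight 1/60
  (X=2, Y=3, U=0, W=0, Z=0) weight 1/150
  (X=2, Y=3, U=0, W=0, Z=1) weight 1/75
  … 1 more
Group by X:
  weight(X=0) = 2/75
  weight(X=1) = 1/15
  weight(X=2) = 2/75
Total weight = 2/75 + 1/15 + 2/75 = 3/25
P(X=0 | obs) = 2/75 / 3/25 = 2/9
P(X=1 | obs) = 1/15 / 3/25 = 5/9
P(X=2 | obs) = 2/75 / 3/25 = 2/9

P(X = 2 | obs) = 2/9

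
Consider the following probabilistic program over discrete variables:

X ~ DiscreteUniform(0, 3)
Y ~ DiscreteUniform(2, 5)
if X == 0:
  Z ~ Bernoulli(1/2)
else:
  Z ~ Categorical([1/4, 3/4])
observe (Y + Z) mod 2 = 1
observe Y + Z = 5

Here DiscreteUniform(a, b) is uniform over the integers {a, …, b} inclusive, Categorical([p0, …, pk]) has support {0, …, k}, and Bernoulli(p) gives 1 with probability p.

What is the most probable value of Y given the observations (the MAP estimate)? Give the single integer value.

Enumerate traces; 8 have nonzero weight after conditioning:
  (X=0, Y=4, Z=1) weight 1/32
  (X=0, Y=5, Z=0) weight 1/32
  (X=1, Y=4, Z=1) weight 3/64
  (X=1, Y=5, Z=0) weight 1/64
  (X=2, Y=4, Z=1) weight 3/64
  (X=2, Y=5, Z=0) weight 1/64
  (X=3, Y=4, Z=1) weight 3/64
  (X=3, Y=5, Z=0) weight 1/64
Group by Y:
  weight(Y=4) = 11/64
  weight(Y=5) = 5/64
Total weight = 11/64 + 5/64 = 1/4
P(Y=4 | obs) = 11/64 / 1/4 = 11/16
P(Y=5 | obs) = 5/64 / 1/4 = 5/16
argmax = 4

argmax_v P(Y = v | obs) = 4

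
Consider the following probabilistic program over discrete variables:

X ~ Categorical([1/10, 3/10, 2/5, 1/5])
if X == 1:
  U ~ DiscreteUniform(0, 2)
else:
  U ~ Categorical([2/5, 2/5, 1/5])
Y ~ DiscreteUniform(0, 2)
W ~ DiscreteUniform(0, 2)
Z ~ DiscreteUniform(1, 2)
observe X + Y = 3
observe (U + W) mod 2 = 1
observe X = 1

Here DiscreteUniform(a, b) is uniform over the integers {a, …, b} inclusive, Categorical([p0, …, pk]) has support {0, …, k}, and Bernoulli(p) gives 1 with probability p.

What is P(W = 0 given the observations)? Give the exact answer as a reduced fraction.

P(W = 0 | obs) = 1/4

Enumerate traces; 8 have nonzero weight after conditioning:
  (X=1, U=0, Y=2, W=1, Z=1) weight 1/180
  (X=1, U=0, Y=2, W=1, Z=2) weight 1/180
  (X=1, U=1, Y=2, W=0, Z=1) weight 1/180
  (X=1, U=1, Y=2, W=0, Z=2) weight 1/180
  (X=1, U=1, Y=2, W=2, Z=1) weight 1/180
  (X=1, U=1, Y=2, W=2, Z=2) weight 1/180
  (X=1, U=2, Y=2, W=1, Z=1) weight 1/180
  (X=1, U=2, Y=2, W=1, Z=2) weight 1/180
Group by W:
  weight(W=0) = 1/90
  weight(W=1) = 1/45
  weight(W=2) = 1/90
Total weight = 1/90 + 1/45 + 1/90 = 2/45
P(W=0 | obs) = 1/90 / 2/45 = 1/4
P(W=1 | obs) = 1/45 / 2/45 = 1/2
P(W=2 | obs) = 1/90 / 2/45 = 1/4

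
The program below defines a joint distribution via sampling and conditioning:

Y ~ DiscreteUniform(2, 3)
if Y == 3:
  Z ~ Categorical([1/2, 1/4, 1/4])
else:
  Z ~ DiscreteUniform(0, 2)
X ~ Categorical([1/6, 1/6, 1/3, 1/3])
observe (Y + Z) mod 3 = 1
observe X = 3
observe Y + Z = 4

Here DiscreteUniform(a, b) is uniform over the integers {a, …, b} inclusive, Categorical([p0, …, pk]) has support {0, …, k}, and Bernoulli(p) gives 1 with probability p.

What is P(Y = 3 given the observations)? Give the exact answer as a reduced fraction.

P(Y = 3 | obs) = 3/7

Enumerate traces; 2 have nonzero weight after conditioning:
  (Y=2, Z=2, X=3) weight 1/18
  (Y=3, Z=1, X=3) weight 1/24
Group by Y:
  weight(Y=2) = 1/18
  weight(Y=3) = 1/24
Total weight = 1/18 + 1/24 = 7/72
P(Y=2 | obs) = 1/18 / 7/72 = 4/7
P(Y=3 | obs) = 1/24 / 7/72 = 3/7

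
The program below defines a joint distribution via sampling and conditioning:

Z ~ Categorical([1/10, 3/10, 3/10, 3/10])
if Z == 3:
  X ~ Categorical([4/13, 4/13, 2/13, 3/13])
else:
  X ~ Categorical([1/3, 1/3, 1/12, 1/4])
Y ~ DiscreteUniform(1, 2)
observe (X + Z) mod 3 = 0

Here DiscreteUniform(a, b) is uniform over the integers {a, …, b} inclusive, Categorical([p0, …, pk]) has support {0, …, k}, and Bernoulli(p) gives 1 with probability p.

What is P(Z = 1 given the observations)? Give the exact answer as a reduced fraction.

P(Z = 1 | obs) = 39/538

Enumerate traces; 12 have nonzero weight after conditioning:
  (Z=0, X=0, Y=1) weight 1/60
  (Z=0, X=0, Y=2) weight 1/60
  (Z=0, X=3, Y=1) weight 1/80
  (Z=0, X=3, Y=2) weight 1/80
  (Z=1, X=2, Y=1) weight 1/80
  (Z=1, X=2, Y=2) weight 1/80
  (Z=2, X=1, Y=1) weight 1/20
  (Z=2, X=1, Y=2) weight 1/20
  (Z=3, X=0, Y=1) weight 3/65
  … 3 more
Group by Z:
  weight(Z=0) = 7/120
  weight(Z=1) = 1/40
  weight(Z=2) = 1/10
  weight(Z=3) = 21/130
Total weight = 7/120 + 1/40 + 1/10 + 21/130 = 269/780
P(Z=0 | obs) = 7/120 / 269/780 = 91/538
P(Z=1 | obs) = 1/40 / 269/780 = 39/538
P(Z=2 | obs) = 1/10 / 269/780 = 78/269
P(Z=3 | obs) = 21/130 / 269/780 = 126/269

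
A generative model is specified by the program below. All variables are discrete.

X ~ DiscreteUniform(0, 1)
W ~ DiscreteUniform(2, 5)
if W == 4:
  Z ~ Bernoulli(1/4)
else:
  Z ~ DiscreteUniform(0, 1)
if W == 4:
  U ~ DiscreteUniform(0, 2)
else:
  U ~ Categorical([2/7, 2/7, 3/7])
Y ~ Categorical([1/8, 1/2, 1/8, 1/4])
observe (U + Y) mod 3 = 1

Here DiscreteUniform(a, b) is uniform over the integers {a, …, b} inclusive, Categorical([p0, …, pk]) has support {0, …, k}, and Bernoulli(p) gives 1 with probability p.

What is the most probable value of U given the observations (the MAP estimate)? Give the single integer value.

Enumerate traces; 64 have nonzero weight after conditioning:
  (X=0, W=2, Z=0, U=0, Y=1) weight 1/112
  (X=0, W=2, Z=0, U=1, Y=0) weight 1/448
  (X=0, W=2, Z=0, U=1, Y=3) weight 1/224
  (X=0, W=2, Z=0, U=2, Y=2) weight 3/896
  (X=0, W=2, Z=1, U=0, Y=1) weight 1/112
  (X=0, W=2, Z=1, U=1, Y=0) weight 1/448
  (X=0, W=2, Z=1, U=1, Y=3) weight 1/224
  (X=0, W=2, Z=1, U=2, Y=2) weight 3/896
  … 56 more
Group by U:
  weight(U=0) = 25/168
  weight(U=1) = 25/224
  weight(U=2) = 17/336
Total weight = 25/168 + 25/224 + 17/336 = 209/672
P(U=0 | obs) = 25/168 / 209/672 = 100/209
P(U=1 | obs) = 25/224 / 209/672 = 75/209
P(U=2 | obs) = 17/336 / 209/672 = 34/209
argmax = 0

argmax_v P(U = v | obs) = 0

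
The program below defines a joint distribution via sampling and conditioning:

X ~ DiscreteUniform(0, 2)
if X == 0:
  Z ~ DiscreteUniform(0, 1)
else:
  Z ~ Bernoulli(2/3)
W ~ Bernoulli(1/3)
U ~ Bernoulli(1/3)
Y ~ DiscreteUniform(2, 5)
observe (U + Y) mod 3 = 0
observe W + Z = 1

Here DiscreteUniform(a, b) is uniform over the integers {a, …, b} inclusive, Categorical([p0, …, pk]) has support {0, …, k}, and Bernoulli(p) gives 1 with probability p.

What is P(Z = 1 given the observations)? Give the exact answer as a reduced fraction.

Enumerate traces; 18 have nonzero weight after conditioning:
  (X=0, Z=0, W=1, U=0, Y=3) weight 1/108
  (X=0, Z=0, W=1, U=1, Y=2) weight 1/216
  (X=0, Z=0, W=1, U=1, Y=5) weight 1/216
  (X=0, Z=1, W=0, U=0, Y=3) weight 1/54
  (X=0, Z=1, W=0, U=1, Y=2) weight 1/108
  (X=0, Z=1, W=0, U=1, Y=5) weight 1/108
  (X=1, Z=0, W=1, U=0, Y=3) weight 1/162
  (X=1, Z=0, W=1, U=1, Y=2) weight 1/324
  … 10 more
Group by Z:
  weight(Z=0) = 7/162
  weight(Z=1) = 11/81
Total weight = 7/162 + 11/81 = 29/162
P(Z=0 | obs) = 7/162 / 29/162 = 7/29
P(Z=1 | obs) = 11/81 / 29/162 = 22/29

P(Z = 1 | obs) = 22/29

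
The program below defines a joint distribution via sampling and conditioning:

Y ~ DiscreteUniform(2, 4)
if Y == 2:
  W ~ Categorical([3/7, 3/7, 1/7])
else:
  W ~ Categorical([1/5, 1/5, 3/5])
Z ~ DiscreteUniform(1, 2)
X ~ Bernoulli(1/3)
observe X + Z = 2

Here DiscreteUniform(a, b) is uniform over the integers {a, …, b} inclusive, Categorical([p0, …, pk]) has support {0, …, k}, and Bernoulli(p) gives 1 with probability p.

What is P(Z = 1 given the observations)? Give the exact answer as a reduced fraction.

Enumerate traces; 18 have nonzero weight after conditioning:
  (Y=2, W=0, Z=1, X=1) weight 1/42
  (Y=2, W=0, Z=2, X=0) weight 1/21
  (Y=2, W=1, Z=1, X=1) weight 1/42
  (Y=2, W=1, Z=2, X=0) weight 1/21
  (Y=2, W=2, Z=1, X=1) weight 1/126
  (Y=2, W=2, Z=2, X=0) weight 1/63
  (Y=3, W=0, Z=1, X=1) weight 1/90
  (Y=3, W=0, Z=2, X=0) weight 1/45
  … 10 more
Group by Z:
  weight(Z=1) = 1/6
  weight(Z=2) = 1/3
Total weight = 1/6 + 1/3 = 1/2
P(Z=1 | obs) = 1/6 / 1/2 = 1/3
P(Z=2 | obs) = 1/3 / 1/2 = 2/3

P(Z = 1 | obs) = 1/3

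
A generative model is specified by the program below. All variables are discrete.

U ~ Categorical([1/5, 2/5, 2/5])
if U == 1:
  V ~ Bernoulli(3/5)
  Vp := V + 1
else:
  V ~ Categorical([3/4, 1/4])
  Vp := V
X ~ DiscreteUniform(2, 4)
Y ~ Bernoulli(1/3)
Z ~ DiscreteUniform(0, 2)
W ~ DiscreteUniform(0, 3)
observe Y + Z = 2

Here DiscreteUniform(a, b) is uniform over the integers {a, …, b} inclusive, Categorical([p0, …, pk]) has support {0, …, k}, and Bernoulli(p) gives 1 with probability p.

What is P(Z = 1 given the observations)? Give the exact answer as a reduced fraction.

Enumerate traces; 144 have nonzero weight after conditioning:
  (U=0, V=0, X=2, Y=0, Z=2, W=0) weight 1/360
  (U=0, V=0, X=2, Y=0, Z=2, W=1) weight 1/360
  (U=0, V=0, X=2, Y=0, Z=2, W=2) weight 1/360
  (U=0, V=0, X=2, Y=0, Z=2, W=3) weight 1/360
  (U=0, V=0, X=2, Y=1, Z=1, W=0) weight 1/720
  (U=0, V=0, X=2, Y=1, Z=1, W=1) weight 1/720
  (U=0, V=0, X=2, Y=1, Z=1, W=2) weight 1/720
  (U=0, V=0, X=2, Y=1, Z=1, W=3) weight 1/720
  … 136 more
Group by Z:
  weight(Z=1) = 1/9
  weight(Z=2) = 2/9
Total weight = 1/9 + 2/9 = 1/3
P(Z=1 | obs) = 1/9 / 1/3 = 1/3
P(Z=2 | obs) = 2/9 / 1/3 = 2/3

P(Z = 1 | obs) = 1/3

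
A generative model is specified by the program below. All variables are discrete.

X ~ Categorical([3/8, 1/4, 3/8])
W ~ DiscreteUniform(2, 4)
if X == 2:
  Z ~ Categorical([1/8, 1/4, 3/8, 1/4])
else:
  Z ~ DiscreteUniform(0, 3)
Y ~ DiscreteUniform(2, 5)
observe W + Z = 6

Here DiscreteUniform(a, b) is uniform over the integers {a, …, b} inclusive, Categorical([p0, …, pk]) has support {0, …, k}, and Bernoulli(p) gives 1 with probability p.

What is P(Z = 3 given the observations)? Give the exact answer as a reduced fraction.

P(Z = 3 | obs) = 16/35

Enumerate traces; 24 have nonzero weight after conditioning:
  (X=0, W=3, Z=3, Y=2) weight 1/128
  (X=0, W=3, Z=3, Y=3) weight 1/128
  (X=0, W=3, Z=3, Y=4) weight 1/128
  (X=0, W=3, Z=3, Y=5) weight 1/128
  (X=0, W=4, Z=2, Y=2) weight 1/128
  (X=0, W=4, Z=2, Y=3) weight 1/128
  (X=0, W=4, Z=2, Y=4) weight 1/128
  (X=0, W=4, Z=2, Y=5) weight 1/128
  … 16 more
Group by Z:
  weight(Z=2) = 19/192
  weight(Z=3) = 1/12
Total weight = 19/192 + 1/12 = 35/192
P(Z=2 | obs) = 19/192 / 35/192 = 19/35
P(Z=3 | obs) = 1/12 / 35/192 = 16/35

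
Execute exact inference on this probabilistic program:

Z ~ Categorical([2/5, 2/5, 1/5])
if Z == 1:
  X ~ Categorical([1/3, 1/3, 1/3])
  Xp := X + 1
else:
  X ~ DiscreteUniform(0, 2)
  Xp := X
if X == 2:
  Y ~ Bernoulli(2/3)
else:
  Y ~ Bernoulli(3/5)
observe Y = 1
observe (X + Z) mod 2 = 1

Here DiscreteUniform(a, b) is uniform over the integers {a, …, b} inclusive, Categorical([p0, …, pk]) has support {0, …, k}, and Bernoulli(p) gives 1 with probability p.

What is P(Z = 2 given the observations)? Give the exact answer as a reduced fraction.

Enumerate traces; 4 have nonzero weight after conditioning:
  (Z=0, X=1, Y=1) weight 2/25
  (Z=1, X=0, Y=1) weight 2/25
  (Z=1, X=2, Y=1) weight 4/45
  (Z=2, X=1, Y=1) weight 1/25
Group by Z:
  weight(Z=0) = 2/25
  weight(Z=1) = 38/225
  weight(Z=2) = 1/25
Total weight = 2/25 + 38/225 + 1/25 = 13/45
P(Z=0 | obs) = 2/25 / 13/45 = 18/65
P(Z=1 | obs) = 38/225 / 13/45 = 38/65
P(Z=2 | obs) = 1/25 / 13/45 = 9/65

P(Z = 2 | obs) = 9/65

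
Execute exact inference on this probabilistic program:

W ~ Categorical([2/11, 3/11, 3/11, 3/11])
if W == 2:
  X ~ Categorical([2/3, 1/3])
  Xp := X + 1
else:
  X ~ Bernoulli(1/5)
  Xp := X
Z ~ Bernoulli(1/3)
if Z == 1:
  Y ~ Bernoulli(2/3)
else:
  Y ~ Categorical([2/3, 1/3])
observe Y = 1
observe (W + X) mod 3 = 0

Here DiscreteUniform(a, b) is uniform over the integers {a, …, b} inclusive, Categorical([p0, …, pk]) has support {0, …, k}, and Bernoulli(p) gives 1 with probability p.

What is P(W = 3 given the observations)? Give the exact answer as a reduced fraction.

P(W = 3 | obs) = 12/25

Enumerate traces; 6 have nonzero weight after conditioning:
  (W=0, X=0, Z=0, Y=1) weight 16/495
  (W=0, X=0, Z=1, Y=1) weight 16/495
  (W=2, X=1, Z=0, Y=1) weight 2/99
  (W=2, X=1, Z=1, Y=1) weight 2/99
  (W=3, X=0, Z=0, Y=1) weight 8/165
  (W=3, X=0, Z=1, Y=1) weight 8/165
Group by W:
  weight(W=0) = 32/495
  weight(W=2) = 4/99
  weight(W=3) = 16/165
Total weight = 32/495 + 4/99 + 16/165 = 20/99
P(W=0 | obs) = 32/495 / 20/99 = 8/25
P(W=2 | obs) = 4/99 / 20/99 = 1/5
P(W=3 | obs) = 16/165 / 20/99 = 12/25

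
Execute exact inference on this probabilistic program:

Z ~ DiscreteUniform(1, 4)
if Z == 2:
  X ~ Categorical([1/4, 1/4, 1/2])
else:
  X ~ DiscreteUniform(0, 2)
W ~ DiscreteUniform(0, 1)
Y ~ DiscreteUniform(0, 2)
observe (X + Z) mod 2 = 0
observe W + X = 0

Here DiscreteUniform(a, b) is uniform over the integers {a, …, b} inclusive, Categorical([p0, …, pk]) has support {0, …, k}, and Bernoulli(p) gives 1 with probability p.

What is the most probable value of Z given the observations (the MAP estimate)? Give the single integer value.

Enumerate traces; 6 have nonzero weight after conditioning:
  (Z=2, X=0, W=0, Y=0) weight 1/96
  (Z=2, X=0, W=0, Y=1) weight 1/96
  (Z=2, X=0, W=0, Y=2) weight 1/96
  (Z=4, X=0, W=0, Y=0) weight 1/72
  (Z=4, X=0, W=0, Y=1) weight 1/72
  (Z=4, X=0, W=0, Y=2) weight 1/72
Group by Z:
  weight(Z=2) = 1/32
  weight(Z=4) = 1/24
Total weight = 1/32 + 1/24 = 7/96
P(Z=2 | obs) = 1/32 / 7/96 = 3/7
P(Z=4 | obs) = 1/24 / 7/96 = 4/7
argmax = 4

argmax_v P(Z = v | obs) = 4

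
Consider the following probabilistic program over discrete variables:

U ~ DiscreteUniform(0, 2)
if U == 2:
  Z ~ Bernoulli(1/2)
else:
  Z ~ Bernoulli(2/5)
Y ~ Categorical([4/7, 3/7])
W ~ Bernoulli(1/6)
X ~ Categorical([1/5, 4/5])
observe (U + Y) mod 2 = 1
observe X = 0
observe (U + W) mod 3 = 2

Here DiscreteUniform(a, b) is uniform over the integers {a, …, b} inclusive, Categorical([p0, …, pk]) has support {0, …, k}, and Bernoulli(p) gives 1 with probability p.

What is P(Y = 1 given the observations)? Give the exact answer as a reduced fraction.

Enumerate traces; 4 have nonzero weight after conditioning:
  (U=1, Z=0, Y=0, W=1, X=0) weight 2/525
  (U=1, Z=1, Y=0, W=1, X=0) weight 4/1575
  (U=2, Z=0, Y=1, W=0, X=0) weight 1/84
  (U=2, Z=1, Y=1, W=0, X=0) weight 1/84
Group by Y:
  weight(Y=0) = 2/315
  weight(Y=1) = 1/42
Total weight = 2/315 + 1/42 = 19/630
P(Y=0 | obs) = 2/315 / 19/630 = 4/19
P(Y=1 | obs) = 1/42 / 19/630 = 15/19

P(Y = 1 | obs) = 15/19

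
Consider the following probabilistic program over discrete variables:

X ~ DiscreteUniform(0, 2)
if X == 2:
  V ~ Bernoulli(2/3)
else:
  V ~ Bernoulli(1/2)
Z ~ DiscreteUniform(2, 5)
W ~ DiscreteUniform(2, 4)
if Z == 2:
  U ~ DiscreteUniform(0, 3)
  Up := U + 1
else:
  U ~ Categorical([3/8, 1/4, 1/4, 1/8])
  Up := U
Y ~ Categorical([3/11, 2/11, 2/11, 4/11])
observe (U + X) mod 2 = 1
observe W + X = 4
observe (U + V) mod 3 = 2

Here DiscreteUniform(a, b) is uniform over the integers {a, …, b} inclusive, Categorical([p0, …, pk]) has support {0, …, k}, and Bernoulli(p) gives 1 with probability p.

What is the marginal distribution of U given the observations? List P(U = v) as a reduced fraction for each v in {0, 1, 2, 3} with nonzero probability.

P(U=1) = 7/10, P(U=2) = 3/10

Enumerate traces; 48 have nonzero weight after conditioning:
  (X=0, V=1, Z=2, W=4, U=1, Y=0) weight 1/1056
  (X=0, V=1, Z=2, W=4, U=1, Y=1) weight 1/1584
  (X=0, V=1, Z=2, W=4, U=1, Y=2) weight 1/1584
  (X=0, V=1, Z=2, W=4, U=1, Y=3) weight 1/792
  (X=0, V=1, Z=3, W=4, U=1, Y=0) weight 1/1056
  (X=0, V=1, Z=3, W=4, U=1, Y=1) weight 1/1584
  (X=0, V=1, Z=3, W=4, U=1, Y=2) weight 1/1584
  (X=0, V=1, Z=3, W=4, U=1, Y=3) weight 1/792
  (X=1, V=0, Z=2, W=3, U=2, Y=0) weight 1/1056
  … 39 more
Group by U:
  weight(U=1) = 7/216
  weight(U=2) = 1/72
Total weight = 7/216 + 1/72 = 5/108
P(U=1 | obs) = 7/216 / 5/108 = 7/10
P(U=2 | obs) = 1/72 / 5/108 = 3/10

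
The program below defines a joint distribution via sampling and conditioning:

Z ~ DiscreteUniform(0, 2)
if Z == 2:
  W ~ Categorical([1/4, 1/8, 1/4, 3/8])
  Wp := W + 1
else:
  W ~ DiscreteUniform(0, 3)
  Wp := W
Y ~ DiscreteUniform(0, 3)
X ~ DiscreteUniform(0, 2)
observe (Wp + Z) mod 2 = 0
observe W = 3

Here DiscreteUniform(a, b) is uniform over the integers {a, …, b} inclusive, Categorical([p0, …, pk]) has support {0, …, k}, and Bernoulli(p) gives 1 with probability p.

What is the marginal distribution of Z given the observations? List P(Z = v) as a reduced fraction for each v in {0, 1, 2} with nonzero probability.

P(Z=1) = 2/5, P(Z=2) = 3/5

Enumerate traces; 24 have nonzero weight after conditioning:
  (Z=1, W=3, Y=0, X=0) weight 1/144
  (Z=1, W=3, Y=0, X=1) weight 1/144
  (Z=1, W=3, Y=0, X=2) weight 1/144
  (Z=1, W=3, Y=1, X=0) weight 1/144
  (Z=1, W=3, Y=1, X=1) weight 1/144
  (Z=1, W=3, Y=1, X=2) weight 1/144
  (Z=1, W=3, Y=2, X=0) weight 1/144
  (Z=1, W=3, Y=2, X=1) weight 1/144
  (Z=2, W=3, Y=0, X=0) weight 1/96
  … 15 more
Group by Z:
  weight(Z=1) = 1/12
  weight(Z=2) = 1/8
Total weight = 1/12 + 1/8 = 5/24
P(Z=1 | obs) = 1/12 / 5/24 = 2/5
P(Z=2 | obs) = 1/8 / 5/24 = 3/5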